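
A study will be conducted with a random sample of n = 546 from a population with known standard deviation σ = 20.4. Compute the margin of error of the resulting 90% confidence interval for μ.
Margin of error = 1.44

Margin of error = z* · σ/√n
= 1.645 · 20.4/√546
= 1.645 · 20.4/23.3666
= 1.44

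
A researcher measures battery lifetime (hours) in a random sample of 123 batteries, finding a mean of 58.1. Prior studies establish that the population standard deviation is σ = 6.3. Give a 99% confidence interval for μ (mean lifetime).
(56.64, 59.56)

z-interval (σ known):
z* = 2.576 for 99% confidence

Margin of error = z* · σ/√n = 2.576 · 6.3/√123 = 1.46

CI: (58.1 - 1.46, 58.1 + 1.46) = (56.64, 59.56)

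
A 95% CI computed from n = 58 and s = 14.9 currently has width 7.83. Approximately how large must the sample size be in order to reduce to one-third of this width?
n ≈ 522

CI width ∝ 1/√n
To reduce width by factor 3, need √n to grow by 3 → need 3² = 9 times as many samples.

Current: n = 58, width = 7.83
New: n = 522, width ≈ 2.56

Width reduced by factor of 7.83/2.56 = 3.06.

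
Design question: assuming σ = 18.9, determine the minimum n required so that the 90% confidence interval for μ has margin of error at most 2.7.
n ≥ 133

For margin E ≤ 2.7:
n ≥ (z* · σ / E)²
n ≥ (1.645 · 18.9 / 2.7)²
n ≥ 132.60

Minimum n = 133 (rounding up)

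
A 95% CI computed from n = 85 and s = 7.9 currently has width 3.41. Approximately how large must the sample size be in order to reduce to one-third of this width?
n ≈ 765

CI width ∝ 1/√n
To reduce width by factor 3, need √n to grow by 3 → need 3² = 9 times as many samples.

Current: n = 85, width = 3.41
New: n = 765, width ≈ 1.12

Width reduced by factor of 3.41/1.12 = 3.04.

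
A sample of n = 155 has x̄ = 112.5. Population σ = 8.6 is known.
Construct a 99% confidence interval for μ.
(110.72, 114.28)

z-interval (σ known):
z* = 2.576 for 99% confidence

Margin of error = z* · σ/√n = 2.576 · 8.6/√155 = 1.78

CI: (112.5 - 1.78, 112.5 + 1.78) = (110.72, 114.28)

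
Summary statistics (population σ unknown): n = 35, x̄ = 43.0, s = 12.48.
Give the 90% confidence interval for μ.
(39.43, 46.57)

t-interval (σ unknown):
df = n - 1 = 34
t* = 1.691 for 90% confidence

Margin of error = t* · s/√n = 1.691 · 12.48/√35 = 3.57

CI: (39.43, 46.57)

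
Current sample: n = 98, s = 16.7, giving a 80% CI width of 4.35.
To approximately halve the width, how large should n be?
n ≈ 392

CI width ∝ 1/√n
To reduce width by factor 2, need √n to grow by 2 → need 2² = 4 times as many samples.

Current: n = 98, width = 4.35
New: n = 392, width ≈ 2.17

Width reduced by factor of 4.35/2.17 = 2.00.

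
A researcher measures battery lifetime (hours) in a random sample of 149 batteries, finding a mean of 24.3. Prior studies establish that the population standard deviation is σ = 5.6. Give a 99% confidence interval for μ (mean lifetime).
(23.12, 25.48)

z-interval (σ known):
z* = 2.576 for 99% confidence

Margin of error = z* · σ/√n = 2.576 · 5.6/√149 = 1.18

CI: (24.3 - 1.18, 24.3 + 1.18) = (23.12, 25.48)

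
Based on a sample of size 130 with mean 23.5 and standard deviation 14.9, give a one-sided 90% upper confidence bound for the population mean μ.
μ ≤ 25.18

Upper bound (one-sided):
t* = 1.288 (one-sided for 90%)
Upper bound = x̄ + t* · s/√n = 23.5 + 1.288 · 14.9/√130 = 25.18

We are 90% confident that μ ≤ 25.18.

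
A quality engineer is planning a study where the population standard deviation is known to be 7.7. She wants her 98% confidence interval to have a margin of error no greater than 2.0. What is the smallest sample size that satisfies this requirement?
n ≥ 81

For margin E ≤ 2.0:
n ≥ (z* · σ / E)²
n ≥ (2.326 · 7.7 / 2.0)²
n ≥ 80.19

Minimum n = 81 (rounding up)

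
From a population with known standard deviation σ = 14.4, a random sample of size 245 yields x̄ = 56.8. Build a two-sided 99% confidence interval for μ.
(54.43, 59.17)

z-interval (σ known):
z* = 2.576 for 99% confidence

Margin of error = z* · σ/√n = 2.576 · 14.4/√245 = 2.37

CI: (56.8 - 2.37, 56.8 + 2.37) = (54.43, 59.17)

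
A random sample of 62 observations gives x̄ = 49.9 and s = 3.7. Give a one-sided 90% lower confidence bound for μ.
μ ≥ 49.29

Lower bound (one-sided):
t* = 1.296 (one-sided for 90%)
Lower bound = x̄ - t* · s/√n = 49.9 - 1.296 · 3.7/√62 = 49.29

We are 90% confident that μ ≥ 49.29.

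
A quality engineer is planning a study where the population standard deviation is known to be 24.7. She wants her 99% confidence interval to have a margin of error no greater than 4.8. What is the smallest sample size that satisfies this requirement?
n ≥ 176

For margin E ≤ 4.8:
n ≥ (z* · σ / E)²
n ≥ (2.576 · 24.7 / 4.8)²
n ≥ 175.71

Minimum n = 176 (rounding up)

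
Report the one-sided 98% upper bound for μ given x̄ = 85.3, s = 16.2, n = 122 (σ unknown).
μ ≤ 88.34

Upper bound (one-sided):
t* = 2.076 (one-sided for 98%)
Upper bound = x̄ + t* · s/√n = 85.3 + 2.076 · 16.2/√122 = 88.34

We are 98% confident that μ ≤ 88.34.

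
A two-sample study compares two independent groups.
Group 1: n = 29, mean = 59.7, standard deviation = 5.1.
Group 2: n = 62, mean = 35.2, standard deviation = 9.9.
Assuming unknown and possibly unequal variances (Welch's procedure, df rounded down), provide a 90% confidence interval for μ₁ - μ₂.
(21.88, 27.12)

Difference: x̄₁ - x̄₂ = 24.50
SE = √(s₁²/n₁ + s₂²/n₂) = √(5.1²/29 + 9.9²/62) = 1.5741
df = 88.08 → 88 (Welch–Satterthwaite, rounded down)
t* = 1.662

CI: 24.50 ± 1.662 · 1.5741 = 24.50 ± 2.62 = (21.88, 27.12)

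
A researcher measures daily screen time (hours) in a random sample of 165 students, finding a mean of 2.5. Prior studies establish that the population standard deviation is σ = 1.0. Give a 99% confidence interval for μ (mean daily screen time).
(2.30, 2.70)

z-interval (σ known):
z* = 2.576 for 99% confidence

Margin of error = z* · σ/√n = 2.576 · 1.0/√165 = 0.20

CI: (2.5 - 0.20, 2.5 + 0.20) = (2.30, 2.70)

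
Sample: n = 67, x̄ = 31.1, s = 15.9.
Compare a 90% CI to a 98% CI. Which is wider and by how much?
98% CI is wider by 2.78

df = 66
90% CI: t* = 1.668, (27.86, 34.34), width = 2 · t* · s/√n = 6.48
98% CI: t* = 2.384, (26.47, 35.73), width = 2 · t* · s/√n = 9.26

The 98% CI is wider by 9.26 - 6.48 = 2.78.
Higher confidence requires a wider interval.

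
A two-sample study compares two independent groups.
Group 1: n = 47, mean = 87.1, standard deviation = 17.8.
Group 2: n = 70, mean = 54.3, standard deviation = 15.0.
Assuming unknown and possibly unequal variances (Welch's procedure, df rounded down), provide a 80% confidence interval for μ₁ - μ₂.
(28.73, 36.87)

Difference: x̄₁ - x̄₂ = 32.80
SE = √(s₁²/n₁ + s₂²/n₂) = √(17.8²/47 + 15.0²/70) = 3.1552
df = 87.12 → 87 (Welch–Satterthwaite, rounded down)
t* = 1.291

CI: 32.80 ± 1.291 · 3.1552 = 32.80 ± 4.07 = (28.73, 36.87)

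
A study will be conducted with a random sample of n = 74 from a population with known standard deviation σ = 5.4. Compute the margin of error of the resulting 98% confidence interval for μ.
Margin of error = 1.46

Margin of error = z* · σ/√n
= 2.326 · 5.4/√74
= 2.326 · 5.4/8.6023
= 1.46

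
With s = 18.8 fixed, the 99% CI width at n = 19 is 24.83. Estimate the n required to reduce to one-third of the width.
n ≈ 171

CI width ∝ 1/√n
To reduce width by factor 3, need √n to grow by 3 → need 3² = 9 times as many samples.

Current: n = 19, width = 24.83
New: n = 171, width ≈ 7.49

Width reduced by factor of 24.83/7.49 = 3.32.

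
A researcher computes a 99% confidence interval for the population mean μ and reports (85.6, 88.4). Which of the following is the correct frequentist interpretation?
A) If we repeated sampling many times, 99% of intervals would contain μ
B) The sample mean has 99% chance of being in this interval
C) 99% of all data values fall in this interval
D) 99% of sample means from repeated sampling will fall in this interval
A

A) Correct — this is the frequentist long-run coverage interpretation.
B) Wrong — x̄ is observed and sits in the interval by construction.
C) Wrong — a CI is about the parameter μ, not individual data values.
D) Wrong — coverage applies to intervals containing μ, not to future x̄ values.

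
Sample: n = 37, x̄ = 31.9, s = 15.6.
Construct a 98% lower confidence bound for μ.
μ ≥ 26.43

Lower bound (one-sided):
t* = 2.131 (one-sided for 98%)
Lower bound = x̄ - t* · s/√n = 31.9 - 2.131 · 15.6/√37 = 26.43

We are 98% confident that μ ≥ 26.43.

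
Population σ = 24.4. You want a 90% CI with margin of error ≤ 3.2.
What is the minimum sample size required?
n ≥ 158

For margin E ≤ 3.2:
n ≥ (z* · σ / E)²
n ≥ (1.645 · 24.4 / 3.2)²
n ≥ 157.33

Minimum n = 158 (rounding up)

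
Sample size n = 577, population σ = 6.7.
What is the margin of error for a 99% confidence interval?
Margin of error = 0.72

Margin of error = z* · σ/√n
= 2.576 · 6.7/√577
= 2.576 · 6.7/24.0208
= 0.72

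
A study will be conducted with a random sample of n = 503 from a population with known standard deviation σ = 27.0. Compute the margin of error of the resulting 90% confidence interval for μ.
Margin of error = 1.98

Margin of error = z* · σ/√n
= 1.645 · 27.0/√503
= 1.645 · 27.0/22.4277
= 1.98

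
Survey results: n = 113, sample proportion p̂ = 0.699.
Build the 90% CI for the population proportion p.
(0.628, 0.770)

Proportion CI:
SE = √(p̂(1-p̂)/n) = √(0.699 · 0.301 / 113) = 0.04315

z* = 1.645
Margin = z* · SE = 1.645 · 0.04315 = 0.0710

CI: 0.699 ± 0.0710 = (0.628, 0.770)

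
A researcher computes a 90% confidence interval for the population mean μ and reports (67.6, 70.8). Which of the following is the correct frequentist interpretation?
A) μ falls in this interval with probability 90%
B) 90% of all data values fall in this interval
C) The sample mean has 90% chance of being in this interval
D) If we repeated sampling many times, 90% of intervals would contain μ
D

A) Wrong — μ is fixed; the randomness lives in the interval, not in μ.
B) Wrong — a CI is about the parameter μ, not individual data values.
C) Wrong — x̄ is observed and sits in the interval by construction.
D) Correct — this is the frequentist long-run coverage interpretation.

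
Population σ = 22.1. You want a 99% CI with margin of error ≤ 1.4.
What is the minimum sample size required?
n ≥ 1654

For margin E ≤ 1.4:
n ≥ (z* · σ / E)²
n ≥ (2.576 · 22.1 / 1.4)²
n ≥ 1653.56

Minimum n = 1654 (rounding up)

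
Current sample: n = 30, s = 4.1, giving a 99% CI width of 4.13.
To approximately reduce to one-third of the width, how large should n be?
n ≈ 270

CI width ∝ 1/√n
To reduce width by factor 3, need √n to grow by 3 → need 3² = 9 times as many samples.

Current: n = 30, width = 4.13
New: n = 270, width ≈ 1.29

Width reduced by factor of 4.13/1.29 = 3.20.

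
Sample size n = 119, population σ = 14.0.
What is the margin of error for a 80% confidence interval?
Margin of error = 1.65

Margin of error = z* · σ/√n
= 1.282 · 14.0/√119
= 1.282 · 14.0/10.9087
= 1.65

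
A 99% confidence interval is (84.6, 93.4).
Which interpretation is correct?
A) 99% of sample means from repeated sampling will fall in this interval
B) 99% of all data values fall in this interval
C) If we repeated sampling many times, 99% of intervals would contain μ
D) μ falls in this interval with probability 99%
C

A) Wrong — coverage applies to intervals containing μ, not to future x̄ values.
B) Wrong — a CI is about the parameter μ, not individual data values.
C) Correct — this is the frequentist long-run coverage interpretation.
D) Wrong — μ is fixed; the randomness lives in the interval, not in μ.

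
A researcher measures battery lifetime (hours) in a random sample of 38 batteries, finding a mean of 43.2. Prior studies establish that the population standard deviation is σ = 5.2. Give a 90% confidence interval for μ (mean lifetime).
(41.81, 44.59)

z-interval (σ known):
z* = 1.645 for 90% confidence

Margin of error = z* · σ/√n = 1.645 · 5.2/√38 = 1.39

CI: (43.2 - 1.39, 43.2 + 1.39) = (41.81, 44.59)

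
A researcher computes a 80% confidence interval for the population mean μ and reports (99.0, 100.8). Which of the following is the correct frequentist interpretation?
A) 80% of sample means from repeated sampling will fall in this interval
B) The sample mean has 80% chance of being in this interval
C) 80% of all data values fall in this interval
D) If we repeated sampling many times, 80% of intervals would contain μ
D

A) Wrong — coverage applies to intervals containing μ, not to future x̄ values.
B) Wrong — x̄ is observed and sits in the interval by construction.
C) Wrong — a CI is about the parameter μ, not individual data values.
D) Correct — this is the frequentist long-run coverage interpretation.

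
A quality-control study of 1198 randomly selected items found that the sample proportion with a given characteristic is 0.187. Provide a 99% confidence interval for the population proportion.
(0.158, 0.216)

Proportion CI:
SE = √(p̂(1-p̂)/n) = √(0.187 · 0.813 / 1198) = 0.01127

z* = 2.576
Margin = z* · SE = 2.576 · 0.01127 = 0.0290

CI: 0.187 ± 0.0290 = (0.158, 0.216)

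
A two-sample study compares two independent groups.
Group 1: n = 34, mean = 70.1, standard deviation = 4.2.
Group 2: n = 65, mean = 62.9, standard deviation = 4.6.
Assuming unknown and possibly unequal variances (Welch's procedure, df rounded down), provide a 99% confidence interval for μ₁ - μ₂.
(4.77, 9.63)

Difference: x̄₁ - x̄₂ = 7.20
SE = √(s₁²/n₁ + s₂²/n₂) = √(4.2²/34 + 4.6²/65) = 0.9189
df = 72.66 → 72 (Welch–Satterthwaite, rounded down)
t* = 2.646

CI: 7.20 ± 2.646 · 0.9189 = 7.20 ± 2.43 = (4.77, 9.63)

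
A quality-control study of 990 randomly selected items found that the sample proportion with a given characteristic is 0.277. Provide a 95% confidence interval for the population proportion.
(0.249, 0.305)

Proportion CI:
SE = √(p̂(1-p̂)/n) = √(0.277 · 0.723 / 990) = 0.01422

z* = 1.960
Margin = z* · SE = 1.960 · 0.01422 = 0.0279

CI: 0.277 ± 0.0279 = (0.249, 0.305)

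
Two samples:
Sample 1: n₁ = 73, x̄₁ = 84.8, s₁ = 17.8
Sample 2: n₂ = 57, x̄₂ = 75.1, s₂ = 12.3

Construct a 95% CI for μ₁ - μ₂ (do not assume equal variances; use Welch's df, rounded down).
(4.47, 14.93)

Difference: x̄₁ - x̄₂ = 9.70
SE = √(s₁²/n₁ + s₂²/n₂) = √(17.8²/73 + 12.3²/57) = 2.6447
df = 126.27 → 126 (Welch–Satterthwaite, rounded down)
t* = 1.979

CI: 9.70 ± 1.979 · 2.6447 = 9.70 ± 5.23 = (4.47, 14.93)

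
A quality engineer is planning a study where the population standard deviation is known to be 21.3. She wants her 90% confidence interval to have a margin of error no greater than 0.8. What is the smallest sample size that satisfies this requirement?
n ≥ 1919

For margin E ≤ 0.8:
n ≥ (z* · σ / E)²
n ≥ (1.645 · 21.3 / 0.8)²
n ≥ 1918.28

Minimum n = 1919 (rounding up)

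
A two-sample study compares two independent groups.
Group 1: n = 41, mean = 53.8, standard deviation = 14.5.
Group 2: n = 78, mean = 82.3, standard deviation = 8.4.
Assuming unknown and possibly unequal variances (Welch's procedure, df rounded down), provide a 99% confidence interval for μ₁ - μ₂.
(-35.06, -21.94)

Difference: x̄₁ - x̄₂ = -28.50
SE = √(s₁²/n₁ + s₂²/n₂) = √(14.5²/41 + 8.4²/78) = 2.4561
df = 54.48 → 54 (Welch–Satterthwaite, rounded down)
t* = 2.670

CI: -28.50 ± 2.670 · 2.4561 = -28.50 ± 6.56 = (-35.06, -21.94)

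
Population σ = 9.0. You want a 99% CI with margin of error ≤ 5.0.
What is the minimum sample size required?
n ≥ 22

For margin E ≤ 5.0:
n ≥ (z* · σ / E)²
n ≥ (2.576 · 9.0 / 5.0)²
n ≥ 21.50

Minimum n = 22 (rounding up)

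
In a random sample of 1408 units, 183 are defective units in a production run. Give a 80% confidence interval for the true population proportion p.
(0.118, 0.141)

Proportion CI:
p̂ = 183/1408 = 0.12997
SE = √(p̂(1-p̂)/n) = √(0.12997 · 0.87003 / 1408) = 0.00896

z* = 1.282
Margin = z* · SE = 1.282 · 0.00896 = 0.0115

CI: 0.12997 ± 0.0115 = (0.118, 0.141)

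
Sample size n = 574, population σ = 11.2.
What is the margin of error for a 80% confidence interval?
Margin of error = 0.60

Margin of error = z* · σ/√n
= 1.282 · 11.2/√574
= 1.282 · 11.2/23.9583
= 0.60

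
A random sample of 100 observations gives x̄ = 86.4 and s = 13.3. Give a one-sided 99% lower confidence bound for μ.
μ ≥ 83.25

Lower bound (one-sided):
t* = 2.365 (one-sided for 99%)
Lower bound = x̄ - t* · s/√n = 86.4 - 2.365 · 13.3/√100 = 83.25

We are 99% confident that μ ≥ 83.25.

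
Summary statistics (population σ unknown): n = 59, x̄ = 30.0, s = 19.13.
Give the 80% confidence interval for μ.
(26.77, 33.23)

t-interval (σ unknown):
df = n - 1 = 58
t* = 1.296 for 80% confidence

Margin of error = t* · s/√n = 1.296 · 19.13/√59 = 3.23

CI: (26.77, 33.23)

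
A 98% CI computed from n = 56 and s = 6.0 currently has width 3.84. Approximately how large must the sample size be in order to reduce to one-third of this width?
n ≈ 504

CI width ∝ 1/√n
To reduce width by factor 3, need √n to grow by 3 → need 3² = 9 times as many samples.

Current: n = 56, width = 3.84
New: n = 504, width ≈ 1.25

Width reduced by factor of 3.84/1.25 = 3.07.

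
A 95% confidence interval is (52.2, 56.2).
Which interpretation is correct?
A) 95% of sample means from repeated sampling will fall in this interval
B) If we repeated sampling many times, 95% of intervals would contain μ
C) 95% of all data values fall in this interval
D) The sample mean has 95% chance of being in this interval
B

A) Wrong — coverage applies to intervals containing μ, not to future x̄ values.
B) Correct — this is the frequentist long-run coverage interpretation.
C) Wrong — a CI is about the parameter μ, not individual data values.
D) Wrong — x̄ is observed and sits in the interval by construction.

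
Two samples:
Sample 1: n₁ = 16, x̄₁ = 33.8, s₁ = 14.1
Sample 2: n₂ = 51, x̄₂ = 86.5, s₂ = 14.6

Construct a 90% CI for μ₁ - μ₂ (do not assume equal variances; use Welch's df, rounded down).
(-59.66, -45.74)

Difference: x̄₁ - x̄₂ = -52.70
SE = √(s₁²/n₁ + s₂²/n₂) = √(14.1²/16 + 14.6²/51) = 4.0750
df = 25.91 → 25 (Welch–Satterthwaite, rounded down)
t* = 1.708

CI: -52.70 ± 1.708 · 4.0750 = -52.70 ± 6.96 = (-59.66, -45.74)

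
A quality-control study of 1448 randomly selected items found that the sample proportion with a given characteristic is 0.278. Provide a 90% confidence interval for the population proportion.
(0.259, 0.297)

Proportion CI:
SE = √(p̂(1-p̂)/n) = √(0.278 · 0.722 / 1448) = 0.01177

z* = 1.645
Margin = z* · SE = 1.645 · 0.01177 = 0.0194

CI: 0.278 ± 0.0194 = (0.259, 0.297)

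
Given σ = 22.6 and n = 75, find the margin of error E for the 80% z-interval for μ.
Margin of error = 3.35

Margin of error = z* · σ/√n
= 1.282 · 22.6/√75
= 1.282 · 22.6/8.6603
= 3.35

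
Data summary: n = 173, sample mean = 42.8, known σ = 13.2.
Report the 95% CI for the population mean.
(40.83, 44.77)

z-interval (σ known):
z* = 1.960 for 95% confidence

Margin of error = z* · σ/√n = 1.960 · 13.2/√173 = 1.97

CI: (42.8 - 1.97, 42.8 + 1.97) = (40.83, 44.77)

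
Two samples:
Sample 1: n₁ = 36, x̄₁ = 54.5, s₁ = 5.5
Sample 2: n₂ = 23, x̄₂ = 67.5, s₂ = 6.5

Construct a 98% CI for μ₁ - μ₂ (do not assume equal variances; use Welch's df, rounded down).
(-16.96, -9.04)

Difference: x̄₁ - x̄₂ = -13.00
SE = √(s₁²/n₁ + s₂²/n₂) = √(5.5²/36 + 6.5²/23) = 1.6362
df = 41.30 → 41 (Welch–Satterthwaite, rounded down)
t* = 2.421

CI: -13.00 ± 2.421 · 1.6362 = -13.00 ± 3.96 = (-16.96, -9.04)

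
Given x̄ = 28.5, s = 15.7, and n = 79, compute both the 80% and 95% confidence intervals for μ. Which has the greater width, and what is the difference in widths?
95% CI is wider by 2.47

df = 78
80% CI: t* = 1.292, (26.22, 30.78), width = 2 · t* · s/√n = 4.56
95% CI: t* = 1.991, (24.98, 32.02), width = 2 · t* · s/√n = 7.03

The 95% CI is wider by 7.03 - 4.56 = 2.47.
Higher confidence requires a wider interval.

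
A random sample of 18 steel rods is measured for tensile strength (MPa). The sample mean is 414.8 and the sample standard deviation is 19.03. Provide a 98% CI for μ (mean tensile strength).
(403.29, 426.31)

t-interval (σ unknown):
df = n - 1 = 17
t* = 2.567 for 98% confidence

Margin of error = t* · s/√n = 2.567 · 19.03/√18 = 11.51

CI: (403.29, 426.31)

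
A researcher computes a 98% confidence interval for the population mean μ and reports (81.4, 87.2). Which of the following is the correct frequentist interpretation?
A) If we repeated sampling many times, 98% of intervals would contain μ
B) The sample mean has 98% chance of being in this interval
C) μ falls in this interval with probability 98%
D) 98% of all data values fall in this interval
A

A) Correct — this is the frequentist long-run coverage interpretation.
B) Wrong — x̄ is observed and sits in the interval by construction.
C) Wrong — μ is fixed; the randomness lives in the interval, not in μ.
D) Wrong — a CI is about the parameter μ, not individual data values.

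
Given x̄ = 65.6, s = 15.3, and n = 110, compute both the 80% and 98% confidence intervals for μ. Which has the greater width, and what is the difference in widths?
98% CI is wider by 3.13

df = 109
80% CI: t* = 1.289, (63.72, 67.48), width = 2 · t* · s/√n = 3.76
98% CI: t* = 2.361, (62.16, 69.04), width = 2 · t* · s/√n = 6.89

The 98% CI is wider by 6.89 - 3.76 = 3.13.
Higher confidence requires a wider interval.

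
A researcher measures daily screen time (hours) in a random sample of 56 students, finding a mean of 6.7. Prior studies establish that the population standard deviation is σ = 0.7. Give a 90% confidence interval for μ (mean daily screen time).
(6.55, 6.85)

z-interval (σ known):
z* = 1.645 for 90% confidence

Margin of error = z* · σ/√n = 1.645 · 0.7/√56 = 0.15

CI: (6.7 - 0.15, 6.7 + 0.15) = (6.55, 6.85)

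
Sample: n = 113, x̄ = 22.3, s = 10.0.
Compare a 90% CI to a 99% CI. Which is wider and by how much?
99% CI is wider by 1.81

df = 112
90% CI: t* = 1.659, (20.74, 23.86), width = 2 · t* · s/√n = 3.12
99% CI: t* = 2.620, (19.84, 24.76), width = 2 · t* · s/√n = 4.93

The 99% CI is wider by 4.93 - 3.12 = 1.81.
Higher confidence requires a wider interval.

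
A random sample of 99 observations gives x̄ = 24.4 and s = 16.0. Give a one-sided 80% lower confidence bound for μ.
μ ≥ 23.04

Lower bound (one-sided):
t* = 0.845 (one-sided for 80%)
Lower bound = x̄ - t* · s/√n = 24.4 - 0.845 · 16.0/√99 = 23.04

We are 80% confident that μ ≥ 23.04.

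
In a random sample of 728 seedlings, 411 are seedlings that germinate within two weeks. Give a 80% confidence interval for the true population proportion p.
(0.541, 0.588)

Proportion CI:
p̂ = 411/728 = 0.56456
SE = √(p̂(1-p̂)/n) = √(0.56456 · 0.43544 / 728) = 0.01838

z* = 1.282
Margin = z* · SE = 1.282 · 0.01838 = 0.0236

CI: 0.56456 ± 0.0236 = (0.541, 0.588)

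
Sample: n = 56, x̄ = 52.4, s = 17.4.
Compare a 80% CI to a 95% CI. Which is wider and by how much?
95% CI is wider by 3.29

df = 55
80% CI: t* = 1.297, (49.38, 55.42), width = 2 · t* · s/√n = 6.03
95% CI: t* = 2.004, (47.74, 57.06), width = 2 · t* · s/√n = 9.32

The 95% CI is wider by 9.32 - 6.03 = 3.29.
Higher confidence requires a wider interval.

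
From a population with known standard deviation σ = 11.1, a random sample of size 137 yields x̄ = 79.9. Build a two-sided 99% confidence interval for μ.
(77.46, 82.34)

z-interval (σ known):
z* = 2.576 for 99% confidence

Margin of error = z* · σ/√n = 2.576 · 11.1/√137 = 2.44

CI: (79.9 - 2.44, 79.9 + 2.44) = (77.46, 82.34)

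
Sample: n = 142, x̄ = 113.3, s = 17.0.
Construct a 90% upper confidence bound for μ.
μ ≤ 115.14

Upper bound (one-sided):
t* = 1.288 (one-sided for 90%)
Upper bound = x̄ + t* · s/√n = 113.3 + 1.288 · 17.0/√142 = 115.14

We are 90% confident that μ ≤ 115.14.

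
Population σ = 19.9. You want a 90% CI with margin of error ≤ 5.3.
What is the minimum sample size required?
n ≥ 39

For margin E ≤ 5.3:
n ≥ (z* · σ / E)²
n ≥ (1.645 · 19.9 / 5.3)²
n ≥ 38.15

Minimum n = 39 (rounding up)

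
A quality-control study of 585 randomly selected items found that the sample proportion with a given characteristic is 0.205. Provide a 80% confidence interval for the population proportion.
(0.184, 0.226)

Proportion CI:
SE = √(p̂(1-p̂)/n) = √(0.205 · 0.795 / 585) = 0.01669

z* = 1.282
Margin = z* · SE = 1.282 · 0.01669 = 0.0214

CI: 0.205 ± 0.0214 = (0.184, 0.226)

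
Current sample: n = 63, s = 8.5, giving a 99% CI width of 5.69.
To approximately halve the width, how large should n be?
n ≈ 252

CI width ∝ 1/√n
To reduce width by factor 2, need √n to grow by 2 → need 2² = 4 times as many samples.

Current: n = 63, width = 5.69
New: n = 252, width ≈ 2.78

Width reduced by factor of 5.69/2.78 = 2.05.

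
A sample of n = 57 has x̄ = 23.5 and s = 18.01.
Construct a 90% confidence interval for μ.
(19.51, 27.49)

t-interval (σ unknown):
df = n - 1 = 56
t* = 1.673 for 90% confidence

Margin of error = t* · s/√n = 1.673 · 18.01/√57 = 3.99

CI: (19.51, 27.49)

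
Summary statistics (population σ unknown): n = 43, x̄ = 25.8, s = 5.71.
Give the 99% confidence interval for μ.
(23.45, 28.15)

t-interval (σ unknown):
df = n - 1 = 42
t* = 2.698 for 99% confidence

Margin of error = t* · s/√n = 2.698 · 5.71/√43 = 2.35

CI: (23.45, 28.15)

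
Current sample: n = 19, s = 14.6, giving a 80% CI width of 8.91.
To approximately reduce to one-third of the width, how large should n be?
n ≈ 171

CI width ∝ 1/√n
To reduce width by factor 3, need √n to grow by 3 → need 3² = 9 times as many samples.

Current: n = 19, width = 8.91
New: n = 171, width ≈ 2.87

Width reduced by factor of 8.91/2.87 = 3.10.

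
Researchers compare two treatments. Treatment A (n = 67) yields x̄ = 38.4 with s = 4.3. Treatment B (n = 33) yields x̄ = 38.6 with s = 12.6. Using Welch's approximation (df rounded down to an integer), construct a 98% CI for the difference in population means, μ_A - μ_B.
(-5.70, 5.30)

Difference: x̄₁ - x̄₂ = -0.20
SE = √(s₁²/n₁ + s₂²/n₂) = √(4.3²/67 + 12.6²/33) = 2.2554
df = 35.72 → 35 (Welch–Satterthwaite, rounded down)
t* = 2.438

CI: -0.20 ± 2.438 · 2.2554 = -0.20 ± 5.50 = (-5.70, 5.30)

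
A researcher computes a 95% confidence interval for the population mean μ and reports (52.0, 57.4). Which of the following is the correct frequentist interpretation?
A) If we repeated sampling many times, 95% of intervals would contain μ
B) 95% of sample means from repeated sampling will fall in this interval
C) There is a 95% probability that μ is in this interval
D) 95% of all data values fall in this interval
A

A) Correct — this is the frequentist long-run coverage interpretation.
B) Wrong — coverage applies to intervals containing μ, not to future x̄ values.
C) Wrong — μ is fixed; the randomness lives in the interval, not in μ.
D) Wrong — a CI is about the parameter μ, not individual data values.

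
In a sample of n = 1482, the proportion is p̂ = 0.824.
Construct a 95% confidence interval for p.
(0.805, 0.843)

Proportion CI:
SE = √(p̂(1-p̂)/n) = √(0.824 · 0.176 / 1482) = 0.00989

z* = 1.960
Margin = z* · SE = 1.960 · 0.00989 = 0.0194

CI: 0.824 ± 0.0194 = (0.805, 0.843)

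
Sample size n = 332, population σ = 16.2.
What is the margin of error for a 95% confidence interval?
Margin of error = 1.74

Margin of error = z* · σ/√n
= 1.960 · 16.2/√332
= 1.960 · 16.2/18.2209
= 1.74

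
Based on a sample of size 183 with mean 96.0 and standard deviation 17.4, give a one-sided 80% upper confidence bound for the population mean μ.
μ ≤ 97.09

Upper bound (one-sided):
t* = 0.844 (one-sided for 80%)
Upper bound = x̄ + t* · s/√n = 96.0 + 0.844 · 17.4/√183 = 97.09

We are 80% confident that μ ≤ 97.09.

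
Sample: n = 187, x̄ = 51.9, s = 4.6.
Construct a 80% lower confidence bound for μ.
μ ≥ 51.62

Lower bound (one-sided):
t* = 0.844 (one-sided for 80%)
Lower bound = x̄ - t* · s/√n = 51.9 - 0.844 · 4.6/√187 = 51.62

We are 80% confident that μ ≥ 51.62.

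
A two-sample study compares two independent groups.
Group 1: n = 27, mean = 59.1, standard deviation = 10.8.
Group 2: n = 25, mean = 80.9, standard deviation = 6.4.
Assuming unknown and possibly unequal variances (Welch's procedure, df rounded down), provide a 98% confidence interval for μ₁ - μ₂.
(-27.70, -15.90)

Difference: x̄₁ - x̄₂ = -21.80
SE = √(s₁²/n₁ + s₂²/n₂) = √(10.8²/27 + 6.4²/25) = 2.4410
df = 42.79 → 42 (Welch–Satterthwaite, rounded down)
t* = 2.418

CI: -21.80 ± 2.418 · 2.4410 = -21.80 ± 5.90 = (-27.70, -15.90)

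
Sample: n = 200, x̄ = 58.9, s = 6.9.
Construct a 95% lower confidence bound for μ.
μ ≥ 58.09

Lower bound (one-sided):
t* = 1.653 (one-sided for 95%)
Lower bound = x̄ - t* · s/√n = 58.9 - 1.653 · 6.9/√200 = 58.09

We are 95% confident that μ ≥ 58.09.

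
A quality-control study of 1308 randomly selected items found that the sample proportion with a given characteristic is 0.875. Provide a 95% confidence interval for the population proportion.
(0.857, 0.893)

Proportion CI:
SE = √(p̂(1-p̂)/n) = √(0.875 · 0.125 / 1308) = 0.00914

z* = 1.960
Margin = z* · SE = 1.960 · 0.00914 = 0.0179

CI: 0.875 ± 0.0179 = (0.857, 0.893)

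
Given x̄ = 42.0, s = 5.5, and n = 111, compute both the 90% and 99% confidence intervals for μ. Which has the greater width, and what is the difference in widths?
99% CI is wider by 1.01

df = 110
90% CI: t* = 1.659, (41.13, 42.87), width = 2 · t* · s/√n = 1.73
99% CI: t* = 2.621, (40.63, 43.37), width = 2 · t* · s/√n = 2.74

The 99% CI is wider by 2.74 - 1.73 = 1.01.
Higher confidence requires a wider interval.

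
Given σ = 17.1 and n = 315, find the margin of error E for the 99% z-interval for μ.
Margin of error = 2.48

Margin of error = z* · σ/√n
= 2.576 · 17.1/√315
= 2.576 · 17.1/17.7482
= 2.48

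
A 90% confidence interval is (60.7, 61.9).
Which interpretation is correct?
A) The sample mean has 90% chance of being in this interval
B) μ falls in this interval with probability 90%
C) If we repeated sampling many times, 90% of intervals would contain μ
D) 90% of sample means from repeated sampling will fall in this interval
C

A) Wrong — x̄ is observed and sits in the interval by construction.
B) Wrong — μ is fixed; the randomness lives in the interval, not in μ.
C) Correct — this is the frequentist long-run coverage interpretation.
D) Wrong — coverage applies to intervals containing μ, not to future x̄ values.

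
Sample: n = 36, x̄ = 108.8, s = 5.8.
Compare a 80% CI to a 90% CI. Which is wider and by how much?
90% CI is wider by 0.75

df = 35
80% CI: t* = 1.306, (107.54, 110.06), width = 2 · t* · s/√n = 2.52
90% CI: t* = 1.690, (107.17, 110.43), width = 2 · t* · s/√n = 3.27

The 90% CI is wider by 3.27 - 2.52 = 0.75.
Higher confidence requires a wider interval.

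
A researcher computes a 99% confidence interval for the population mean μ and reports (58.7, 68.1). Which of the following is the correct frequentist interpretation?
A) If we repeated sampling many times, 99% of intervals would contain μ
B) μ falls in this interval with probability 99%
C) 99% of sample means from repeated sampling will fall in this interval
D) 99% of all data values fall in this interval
A

A) Correct — this is the frequentist long-run coverage interpretation.
B) Wrong — μ is fixed; the randomness lives in the interval, not in μ.
C) Wrong — coverage applies to intervals containing μ, not to future x̄ values.
D) Wrong — a CI is about the parameter μ, not individual data values.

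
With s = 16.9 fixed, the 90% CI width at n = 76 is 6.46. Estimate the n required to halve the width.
n ≈ 304

CI width ∝ 1/√n
To reduce width by factor 2, need √n to grow by 2 → need 2² = 4 times as many samples.

Current: n = 76, width = 6.46
New: n = 304, width ≈ 3.20

Width reduced by factor of 6.46/3.20 = 2.02.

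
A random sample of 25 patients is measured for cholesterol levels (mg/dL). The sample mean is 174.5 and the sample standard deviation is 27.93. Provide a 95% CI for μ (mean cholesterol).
(162.97, 186.03)

t-interval (σ unknown):
df = n - 1 = 24
t* = 2.064 for 95% confidence

Margin of error = t* · s/√n = 2.064 · 27.93/√25 = 11.53

CI: (162.97, 186.03)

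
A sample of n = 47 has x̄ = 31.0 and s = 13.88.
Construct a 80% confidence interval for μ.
(28.37, 33.63)

t-interval (σ unknown):
df = n - 1 = 46
t* = 1.300 for 80% confidence

Margin of error = t* · s/√n = 1.300 · 13.88/√47 = 2.63

CI: (28.37, 33.63)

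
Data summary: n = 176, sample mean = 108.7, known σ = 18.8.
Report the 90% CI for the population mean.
(106.37, 111.03)

z-interval (σ known):
z* = 1.645 for 90% confidence

Margin of error = z* · σ/√n = 1.645 · 18.8/√176 = 2.33

CI: (108.7 - 2.33, 108.7 + 2.33) = (106.37, 111.03)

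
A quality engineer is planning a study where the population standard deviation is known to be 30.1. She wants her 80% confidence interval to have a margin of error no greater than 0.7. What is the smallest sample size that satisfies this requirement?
n ≥ 3039

For margin E ≤ 0.7:
n ≥ (z* · σ / E)²
n ≥ (1.282 · 30.1 / 0.7)²
n ≥ 3038.88

Minimum n = 3039 (rounding up)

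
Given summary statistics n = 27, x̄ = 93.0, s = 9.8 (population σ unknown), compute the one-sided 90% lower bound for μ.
μ ≥ 90.52

Lower bound (one-sided):
t* = 1.315 (one-sided for 90%)
Lower bound = x̄ - t* · s/√n = 93.0 - 1.315 · 9.8/√27 = 90.52

We are 90% confident that μ ≥ 90.52.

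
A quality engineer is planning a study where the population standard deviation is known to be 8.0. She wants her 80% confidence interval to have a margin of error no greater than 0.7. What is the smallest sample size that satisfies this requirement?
n ≥ 215

For margin E ≤ 0.7:
n ≥ (z* · σ / E)²
n ≥ (1.282 · 8.0 / 0.7)²
n ≥ 214.66

Minimum n = 215 (rounding up)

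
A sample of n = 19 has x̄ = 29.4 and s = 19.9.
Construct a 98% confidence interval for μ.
(17.75, 41.05)

t-interval (σ unknown):
df = n - 1 = 18
t* = 2.552 for 98% confidence

Margin of error = t* · s/√n = 2.552 · 19.9/√19 = 11.65

CI: (17.75, 41.05)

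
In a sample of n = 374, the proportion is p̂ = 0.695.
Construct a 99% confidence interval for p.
(0.634, 0.756)

Proportion CI:
SE = √(p̂(1-p̂)/n) = √(0.695 · 0.305 / 374) = 0.02381

z* = 2.576
Margin = z* · SE = 2.576 · 0.02381 = 0.0613

CI: 0.695 ± 0.0613 = (0.634, 0.756)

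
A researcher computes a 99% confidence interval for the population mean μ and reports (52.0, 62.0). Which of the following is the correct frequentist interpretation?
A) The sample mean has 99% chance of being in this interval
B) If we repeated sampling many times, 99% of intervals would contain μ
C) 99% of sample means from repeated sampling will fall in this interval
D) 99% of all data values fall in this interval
B

A) Wrong — x̄ is observed and sits in the interval by construction.
B) Correct — this is the frequentist long-run coverage interpretation.
C) Wrong — coverage applies to intervals containing μ, not to future x̄ values.
D) Wrong — a CI is about the parameter μ, not individual data values.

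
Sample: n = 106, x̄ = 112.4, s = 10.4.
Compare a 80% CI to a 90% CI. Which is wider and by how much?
90% CI is wider by 0.74

df = 105
80% CI: t* = 1.290, (111.10, 113.70), width = 2 · t* · s/√n = 2.61
90% CI: t* = 1.659, (110.72, 114.08), width = 2 · t* · s/√n = 3.35

The 90% CI is wider by 3.35 - 2.61 = 0.74.
Higher confidence requires a wider interval.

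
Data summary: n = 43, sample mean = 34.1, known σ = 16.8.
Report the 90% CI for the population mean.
(29.89, 38.31)

z-interval (σ known):
z* = 1.645 for 90% confidence

Margin of error = z* · σ/√n = 1.645 · 16.8/√43 = 4.21

CI: (34.1 - 4.21, 34.1 + 4.21) = (29.89, 38.31)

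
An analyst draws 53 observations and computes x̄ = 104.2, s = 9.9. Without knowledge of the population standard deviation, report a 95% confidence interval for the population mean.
(101.47, 106.93)

t-interval (σ unknown):
df = n - 1 = 52
t* = 2.007 for 95% confidence

Margin of error = t* · s/√n = 2.007 · 9.9/√53 = 2.73

CI: (101.47, 106.93)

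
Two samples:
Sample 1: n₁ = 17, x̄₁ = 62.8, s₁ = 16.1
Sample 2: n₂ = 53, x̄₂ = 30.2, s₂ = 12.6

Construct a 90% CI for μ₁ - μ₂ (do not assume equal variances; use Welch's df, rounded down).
(25.27, 39.93)

Difference: x̄₁ - x̄₂ = 32.60
SE = √(s₁²/n₁ + s₂²/n₂) = √(16.1²/17 + 12.6²/53) = 4.2712
df = 22.64 → 22 (Welch–Satterthwaite, rounded down)
t* = 1.717

CI: 32.60 ± 1.717 · 4.2712 = 32.60 ± 7.33 = (25.27, 39.93)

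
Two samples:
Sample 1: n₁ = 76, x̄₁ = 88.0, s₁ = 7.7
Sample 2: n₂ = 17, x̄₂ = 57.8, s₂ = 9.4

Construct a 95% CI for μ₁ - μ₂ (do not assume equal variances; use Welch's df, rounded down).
(25.11, 35.29)

Difference: x̄₁ - x̄₂ = 30.20
SE = √(s₁²/n₁ + s₂²/n₂) = √(7.7²/76 + 9.4²/17) = 2.4449
df = 21.06 → 21 (Welch–Satterthwaite, rounded down)
t* = 2.080

CI: 30.20 ± 2.080 · 2.4449 = 30.20 ± 5.09 = (25.11, 35.29)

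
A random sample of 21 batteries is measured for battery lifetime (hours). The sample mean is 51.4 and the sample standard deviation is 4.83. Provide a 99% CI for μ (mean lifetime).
(48.40, 54.40)

t-interval (σ unknown):
df = n - 1 = 20
t* = 2.845 for 99% confidence

Margin of error = t* · s/√n = 2.845 · 4.83/√21 = 3.00

CI: (48.40, 54.40)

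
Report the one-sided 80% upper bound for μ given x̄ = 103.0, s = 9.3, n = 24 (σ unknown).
μ ≤ 104.63

Upper bound (one-sided):
t* = 0.858 (one-sided for 80%)
Upper bound = x̄ + t* · s/√n = 103.0 + 0.858 · 9.3/√24 = 104.63

We are 80% confident that μ ≤ 104.63.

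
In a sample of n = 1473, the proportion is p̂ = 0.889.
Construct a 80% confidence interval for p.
(0.879, 0.899)

Proportion CI:
SE = √(p̂(1-p̂)/n) = √(0.889 · 0.111 / 1473) = 0.00818

z* = 1.282
Margin = z* · SE = 1.282 · 0.00818 = 0.0105

CI: 0.889 ± 0.0105 = (0.879, 0.899)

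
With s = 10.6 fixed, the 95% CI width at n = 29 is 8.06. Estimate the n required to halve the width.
n ≈ 116

CI width ∝ 1/√n
To reduce width by factor 2, need √n to grow by 2 → need 2² = 4 times as many samples.

Current: n = 29, width = 8.06
New: n = 116, width ≈ 3.90

Width reduced by factor of 8.06/3.90 = 2.07.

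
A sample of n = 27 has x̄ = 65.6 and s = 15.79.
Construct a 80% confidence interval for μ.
(61.60, 69.60)

t-interval (σ unknown):
df = n - 1 = 26
t* = 1.315 for 80% confidence

Margin of error = t* · s/√n = 1.315 · 15.79/√27 = 4.00

CI: (61.60, 69.60)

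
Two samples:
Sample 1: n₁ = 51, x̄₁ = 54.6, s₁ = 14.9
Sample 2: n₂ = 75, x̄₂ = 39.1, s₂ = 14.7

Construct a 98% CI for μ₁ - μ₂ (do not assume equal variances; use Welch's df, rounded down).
(9.15, 21.85)

Difference: x̄₁ - x̄₂ = 15.50
SE = √(s₁²/n₁ + s₂²/n₂) = √(14.9²/51 + 14.7²/75) = 2.6897
df = 106.55 → 106 (Welch–Satterthwaite, rounded down)
t* = 2.362

CI: 15.50 ± 2.362 · 2.6897 = 15.50 ± 6.35 = (9.15, 21.85)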